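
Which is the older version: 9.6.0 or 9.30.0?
9.6.0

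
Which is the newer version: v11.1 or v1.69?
v11.1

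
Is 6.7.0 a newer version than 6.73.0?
No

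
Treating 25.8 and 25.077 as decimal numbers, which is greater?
25.8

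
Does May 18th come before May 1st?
No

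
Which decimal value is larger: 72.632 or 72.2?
72.632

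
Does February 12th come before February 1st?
No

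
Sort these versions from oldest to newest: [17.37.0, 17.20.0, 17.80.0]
[17.20.0, 17.37.0, 17.80.0]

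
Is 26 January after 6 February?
No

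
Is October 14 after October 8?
Yes. Day 14 comes after day 8 in October — this is a date comparison, not a decimal one (the decimal 10.14 would be smaller than 10.8).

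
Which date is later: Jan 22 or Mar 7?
Mar 7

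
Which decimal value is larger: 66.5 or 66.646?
66.646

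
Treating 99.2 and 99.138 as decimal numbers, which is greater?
99.2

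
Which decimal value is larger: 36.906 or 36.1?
36.906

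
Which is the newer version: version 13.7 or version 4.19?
version 13.7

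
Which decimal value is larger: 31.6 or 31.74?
31.74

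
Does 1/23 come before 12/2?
Yes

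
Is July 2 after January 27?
Yes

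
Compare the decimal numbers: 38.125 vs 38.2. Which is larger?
38.2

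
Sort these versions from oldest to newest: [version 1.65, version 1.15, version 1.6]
[version 1.6, version 1.15, version 1.65]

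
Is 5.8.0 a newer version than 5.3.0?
Yes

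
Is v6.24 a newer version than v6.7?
Yes. Version numbers are compared segment by segment as integers, not as decimals: minor version 24 > 7, so v6.24 > v6.7 (even though the decimal 6.24 < 6.7).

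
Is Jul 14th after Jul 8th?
Yes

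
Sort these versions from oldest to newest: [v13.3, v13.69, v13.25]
[v13.3, v13.25, v13.69]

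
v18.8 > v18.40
False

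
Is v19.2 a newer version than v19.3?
No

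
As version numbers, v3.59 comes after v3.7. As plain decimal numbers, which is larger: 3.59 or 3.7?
3.7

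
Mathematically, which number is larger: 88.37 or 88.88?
88.88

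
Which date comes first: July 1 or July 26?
July 1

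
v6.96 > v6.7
True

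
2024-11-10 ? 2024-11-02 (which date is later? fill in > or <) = >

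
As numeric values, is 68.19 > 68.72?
False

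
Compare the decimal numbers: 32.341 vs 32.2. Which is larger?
32.341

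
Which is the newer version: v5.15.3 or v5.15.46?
v5.15.46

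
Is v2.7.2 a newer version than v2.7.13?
No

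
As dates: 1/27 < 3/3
True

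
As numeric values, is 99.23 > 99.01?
True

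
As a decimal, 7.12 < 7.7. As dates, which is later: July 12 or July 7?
July 12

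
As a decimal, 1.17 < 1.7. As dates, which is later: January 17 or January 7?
January 17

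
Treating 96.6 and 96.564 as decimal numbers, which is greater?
96.6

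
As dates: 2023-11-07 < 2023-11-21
True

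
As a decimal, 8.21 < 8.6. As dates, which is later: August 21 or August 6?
August 21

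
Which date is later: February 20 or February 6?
February 20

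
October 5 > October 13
False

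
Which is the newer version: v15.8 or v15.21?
v15.21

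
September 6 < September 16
True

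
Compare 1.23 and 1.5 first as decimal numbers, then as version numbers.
As decimals: 1.23 < 1.5. As versions: v1.23 > v1.5 (minor version 23 > 5).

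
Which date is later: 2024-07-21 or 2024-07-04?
2024-07-21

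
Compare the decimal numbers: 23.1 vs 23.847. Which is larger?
23.847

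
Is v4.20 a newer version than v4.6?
Yes. Version numbers are compared segment by segment as integers, not as decimals: minor version 20 > 6, so v4.20 > v4.6 (even though the decimal 4.20 < 4.6).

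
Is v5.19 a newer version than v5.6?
Yes. Version numbers are compared segment by segment as integers, not as decimals: minor version 19 > 6, so v5.19 > v5.6 (even though the decimal 5.19 < 5.6).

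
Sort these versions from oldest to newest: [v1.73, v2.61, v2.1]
[v1.73, v2.1, v2.61]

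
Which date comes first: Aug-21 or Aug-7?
Aug-7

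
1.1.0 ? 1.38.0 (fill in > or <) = <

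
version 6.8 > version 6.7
True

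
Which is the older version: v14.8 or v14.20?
v14.8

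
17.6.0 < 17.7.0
True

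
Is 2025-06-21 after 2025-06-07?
Yes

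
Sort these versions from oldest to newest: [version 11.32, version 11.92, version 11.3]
[version 11.3, version 11.32, version 11.92]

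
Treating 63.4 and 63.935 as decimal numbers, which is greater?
63.935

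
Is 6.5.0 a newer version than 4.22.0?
Yes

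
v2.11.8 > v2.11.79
False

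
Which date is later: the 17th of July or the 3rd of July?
the 17th of July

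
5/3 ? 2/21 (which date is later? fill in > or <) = >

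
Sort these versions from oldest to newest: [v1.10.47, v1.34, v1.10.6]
[v1.10.6, v1.10.47, v1.34]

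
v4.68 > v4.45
True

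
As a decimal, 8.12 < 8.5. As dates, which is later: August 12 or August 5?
August 12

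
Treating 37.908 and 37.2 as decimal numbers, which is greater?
37.908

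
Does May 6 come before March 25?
No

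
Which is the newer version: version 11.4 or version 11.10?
version 11.10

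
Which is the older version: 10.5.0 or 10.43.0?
10.5.0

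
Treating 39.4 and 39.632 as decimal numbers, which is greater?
39.632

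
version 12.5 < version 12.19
True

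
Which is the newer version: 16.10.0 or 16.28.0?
16.28.0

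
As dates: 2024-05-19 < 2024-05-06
False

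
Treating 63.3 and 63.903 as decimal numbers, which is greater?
63.903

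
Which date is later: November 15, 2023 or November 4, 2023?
November 15, 2023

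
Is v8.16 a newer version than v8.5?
Yes. Version numbers are compared segment by segment as integers, not as decimals: minor version 16 > 5, so v8.16 > v8.5 (even though the decimal 8.16 < 8.5).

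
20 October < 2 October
False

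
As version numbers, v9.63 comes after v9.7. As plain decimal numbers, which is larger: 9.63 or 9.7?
9.7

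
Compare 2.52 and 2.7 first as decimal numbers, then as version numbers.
As decimals: 2.52 < 2.7. As versions: v2.52 > v2.7 (minor version 52 > 7).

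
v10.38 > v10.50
False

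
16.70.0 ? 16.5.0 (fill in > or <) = >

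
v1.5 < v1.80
True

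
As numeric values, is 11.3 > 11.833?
False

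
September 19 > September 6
True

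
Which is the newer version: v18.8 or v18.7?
v18.8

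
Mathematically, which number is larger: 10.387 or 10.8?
10.8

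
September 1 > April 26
True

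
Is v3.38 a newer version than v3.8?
Yes. Version numbers are compared segment by segment as integers, not as decimals: minor version 38 > 8, so v3.38 > v3.8 (even though the decimal 3.38 < 3.8).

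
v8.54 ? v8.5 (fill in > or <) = >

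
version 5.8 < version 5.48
True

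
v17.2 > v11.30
True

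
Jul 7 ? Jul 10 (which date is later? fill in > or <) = <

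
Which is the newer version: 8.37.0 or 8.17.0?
8.37.0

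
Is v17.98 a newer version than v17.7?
Yes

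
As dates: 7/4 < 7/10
True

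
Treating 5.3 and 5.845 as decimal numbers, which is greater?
5.845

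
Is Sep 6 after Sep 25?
No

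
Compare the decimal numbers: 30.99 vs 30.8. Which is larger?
30.99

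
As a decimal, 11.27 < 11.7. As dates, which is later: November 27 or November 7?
November 27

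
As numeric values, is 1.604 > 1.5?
True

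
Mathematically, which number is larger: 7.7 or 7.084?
7.7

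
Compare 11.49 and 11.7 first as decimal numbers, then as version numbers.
As decimals: 11.49 < 11.7. As versions: v11.49 > v11.7 (minor version 49 > 7).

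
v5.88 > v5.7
True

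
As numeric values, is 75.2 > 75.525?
False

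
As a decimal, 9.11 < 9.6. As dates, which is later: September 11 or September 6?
September 11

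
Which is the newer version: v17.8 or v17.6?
v17.8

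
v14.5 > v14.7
False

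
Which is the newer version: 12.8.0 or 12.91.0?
12.91.0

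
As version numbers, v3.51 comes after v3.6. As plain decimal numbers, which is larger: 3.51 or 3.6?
3.6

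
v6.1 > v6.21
False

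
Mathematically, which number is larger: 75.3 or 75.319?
75.319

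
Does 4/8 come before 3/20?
No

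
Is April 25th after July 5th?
No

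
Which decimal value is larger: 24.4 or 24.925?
24.925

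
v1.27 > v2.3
False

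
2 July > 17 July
False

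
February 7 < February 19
True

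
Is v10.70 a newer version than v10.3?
Yes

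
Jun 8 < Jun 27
True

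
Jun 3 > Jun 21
False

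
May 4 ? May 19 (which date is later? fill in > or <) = <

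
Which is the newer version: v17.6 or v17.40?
v17.40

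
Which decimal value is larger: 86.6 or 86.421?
86.6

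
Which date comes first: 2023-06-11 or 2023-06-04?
2023-06-04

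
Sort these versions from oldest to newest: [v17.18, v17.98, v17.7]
[v17.7, v17.18, v17.98]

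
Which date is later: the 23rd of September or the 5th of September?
the 23rd of September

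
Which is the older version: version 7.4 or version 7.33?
version 7.4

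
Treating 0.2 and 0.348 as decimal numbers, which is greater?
0.348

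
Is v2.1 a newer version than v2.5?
No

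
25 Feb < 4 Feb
False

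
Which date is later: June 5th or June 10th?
June 10th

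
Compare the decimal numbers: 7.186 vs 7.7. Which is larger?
7.7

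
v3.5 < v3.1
False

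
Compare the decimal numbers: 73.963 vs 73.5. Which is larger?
73.963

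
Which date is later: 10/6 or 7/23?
10/6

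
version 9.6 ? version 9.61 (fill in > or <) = <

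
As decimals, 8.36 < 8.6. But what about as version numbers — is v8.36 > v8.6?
True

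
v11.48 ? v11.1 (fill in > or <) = >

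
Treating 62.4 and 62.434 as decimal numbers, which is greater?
62.434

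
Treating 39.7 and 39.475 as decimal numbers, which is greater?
39.7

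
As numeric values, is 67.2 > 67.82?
False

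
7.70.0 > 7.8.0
True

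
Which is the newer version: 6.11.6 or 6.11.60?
6.11.60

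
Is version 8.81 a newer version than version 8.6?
Yes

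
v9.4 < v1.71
False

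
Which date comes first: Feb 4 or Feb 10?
Feb 4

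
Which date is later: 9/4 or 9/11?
9/11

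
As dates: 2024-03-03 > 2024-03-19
False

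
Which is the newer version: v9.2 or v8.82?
v9.2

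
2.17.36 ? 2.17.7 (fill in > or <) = >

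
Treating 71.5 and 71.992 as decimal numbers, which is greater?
71.992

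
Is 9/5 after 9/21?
No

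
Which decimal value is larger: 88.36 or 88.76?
88.76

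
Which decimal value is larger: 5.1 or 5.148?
5.148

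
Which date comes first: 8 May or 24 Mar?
24 Mar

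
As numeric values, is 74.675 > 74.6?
True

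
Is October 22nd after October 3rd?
Yes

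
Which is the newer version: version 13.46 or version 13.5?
version 13.46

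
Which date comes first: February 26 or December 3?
February 26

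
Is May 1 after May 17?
No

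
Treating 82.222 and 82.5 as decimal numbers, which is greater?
82.5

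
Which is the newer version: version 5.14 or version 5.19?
version 5.19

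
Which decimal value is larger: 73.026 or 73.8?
73.8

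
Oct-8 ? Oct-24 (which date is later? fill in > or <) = <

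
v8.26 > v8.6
True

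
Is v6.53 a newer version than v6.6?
Yes. Version numbers are compared segment by segment as integers, not as decimals: minor version 53 > 6, so v6.53 > v6.6 (even though the decimal 6.53 < 6.6).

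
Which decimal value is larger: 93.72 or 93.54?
93.72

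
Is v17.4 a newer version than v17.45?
No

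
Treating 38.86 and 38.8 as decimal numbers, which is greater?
38.86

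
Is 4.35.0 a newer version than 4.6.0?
Yes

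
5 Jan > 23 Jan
False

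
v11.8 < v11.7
False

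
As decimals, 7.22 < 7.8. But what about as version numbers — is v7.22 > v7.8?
True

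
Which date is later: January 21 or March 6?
March 6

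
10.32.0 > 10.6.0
True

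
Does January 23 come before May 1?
Yes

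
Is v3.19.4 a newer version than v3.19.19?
No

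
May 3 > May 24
False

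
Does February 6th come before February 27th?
Yes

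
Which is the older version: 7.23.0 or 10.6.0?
7.23.0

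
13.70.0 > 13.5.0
True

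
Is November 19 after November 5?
Yes. Day 19 comes after day 5 in November — this is a date comparison, not a decimal one (the decimal 11.19 would be smaller than 11.5).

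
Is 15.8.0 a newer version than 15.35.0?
No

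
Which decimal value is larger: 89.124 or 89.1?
89.124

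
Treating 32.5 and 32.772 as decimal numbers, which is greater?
32.772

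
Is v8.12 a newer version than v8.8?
Yes. Version numbers are compared segment by segment as integers, not as decimals: minor version 12 > 8, so v8.12 > v8.8 (even though the decimal 8.12 < 8.8).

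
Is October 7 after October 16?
No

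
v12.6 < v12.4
False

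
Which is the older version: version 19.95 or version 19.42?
version 19.42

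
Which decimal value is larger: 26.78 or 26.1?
26.78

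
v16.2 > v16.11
False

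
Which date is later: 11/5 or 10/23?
11/5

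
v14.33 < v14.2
False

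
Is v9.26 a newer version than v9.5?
Yes. Version numbers are compared segment by segment as integers, not as decimals: minor version 26 > 5, so v9.26 > v9.5 (even though the decimal 9.26 < 9.5).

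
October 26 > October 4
True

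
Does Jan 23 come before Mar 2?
Yes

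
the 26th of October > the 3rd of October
True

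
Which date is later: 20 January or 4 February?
4 February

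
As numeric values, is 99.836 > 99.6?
True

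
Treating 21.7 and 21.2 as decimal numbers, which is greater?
21.7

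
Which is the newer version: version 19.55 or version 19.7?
version 19.55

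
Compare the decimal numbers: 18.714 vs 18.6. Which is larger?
18.714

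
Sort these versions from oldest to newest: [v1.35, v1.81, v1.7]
[v1.7, v1.35, v1.81]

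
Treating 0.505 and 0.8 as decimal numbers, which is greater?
0.8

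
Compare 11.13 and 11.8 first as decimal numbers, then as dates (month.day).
As decimals: 11.13 < 11.8. As dates: 11/13 is later than 11/8 (day 13 > day 8).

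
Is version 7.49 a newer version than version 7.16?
Yes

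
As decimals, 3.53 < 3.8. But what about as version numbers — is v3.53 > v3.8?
True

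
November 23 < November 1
False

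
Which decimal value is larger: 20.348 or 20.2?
20.348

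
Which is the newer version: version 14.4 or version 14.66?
version 14.66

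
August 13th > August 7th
True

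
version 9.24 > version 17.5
False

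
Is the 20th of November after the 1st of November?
Yes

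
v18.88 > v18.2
True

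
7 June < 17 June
True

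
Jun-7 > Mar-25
True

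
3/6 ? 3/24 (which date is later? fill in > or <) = <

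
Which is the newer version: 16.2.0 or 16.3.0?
16.3.0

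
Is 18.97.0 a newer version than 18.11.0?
Yes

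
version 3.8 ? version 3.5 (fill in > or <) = >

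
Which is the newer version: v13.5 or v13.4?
v13.5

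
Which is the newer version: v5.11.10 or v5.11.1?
v5.11.10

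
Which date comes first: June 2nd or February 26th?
February 26th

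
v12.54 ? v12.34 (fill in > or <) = >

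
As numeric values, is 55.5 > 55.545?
False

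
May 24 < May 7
False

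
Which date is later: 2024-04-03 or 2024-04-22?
2024-04-22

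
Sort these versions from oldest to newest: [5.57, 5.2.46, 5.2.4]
[5.2.4, 5.2.46, 5.57]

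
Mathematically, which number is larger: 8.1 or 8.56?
8.56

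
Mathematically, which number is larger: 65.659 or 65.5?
65.659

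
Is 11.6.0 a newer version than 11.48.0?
No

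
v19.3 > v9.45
True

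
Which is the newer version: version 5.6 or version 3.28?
version 5.6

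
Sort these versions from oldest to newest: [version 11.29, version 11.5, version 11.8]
[version 11.5, version 11.8, version 11.29]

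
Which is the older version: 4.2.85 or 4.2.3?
4.2.3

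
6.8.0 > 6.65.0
False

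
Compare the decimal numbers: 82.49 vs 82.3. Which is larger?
82.49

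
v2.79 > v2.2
True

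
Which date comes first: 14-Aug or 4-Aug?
4-Aug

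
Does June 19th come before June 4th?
No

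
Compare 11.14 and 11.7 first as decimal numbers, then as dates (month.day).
As decimals: 11.14 < 11.7. As dates: 11/14 is later than 11/7 (day 14 > day 7).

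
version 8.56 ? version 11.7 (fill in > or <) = <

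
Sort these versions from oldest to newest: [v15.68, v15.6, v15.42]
[v15.6, v15.42, v15.68]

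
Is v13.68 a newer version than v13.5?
Yes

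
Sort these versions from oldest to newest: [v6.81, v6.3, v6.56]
[v6.3, v6.56, v6.81]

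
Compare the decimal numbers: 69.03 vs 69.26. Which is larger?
69.26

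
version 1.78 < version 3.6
True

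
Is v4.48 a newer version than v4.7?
Yes. Version numbers are compared segment by segment as integers, not as decimals: minor version 48 > 7, so v4.48 > v4.7 (even though the decimal 4.48 < 4.7).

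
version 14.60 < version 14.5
False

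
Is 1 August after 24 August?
No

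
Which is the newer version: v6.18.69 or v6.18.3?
v6.18.69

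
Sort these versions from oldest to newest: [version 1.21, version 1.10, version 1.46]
[version 1.10, version 1.21, version 1.46]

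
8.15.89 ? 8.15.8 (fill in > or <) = >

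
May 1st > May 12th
False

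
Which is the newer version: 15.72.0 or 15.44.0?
15.72.0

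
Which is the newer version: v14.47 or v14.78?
v14.78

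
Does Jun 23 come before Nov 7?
Yes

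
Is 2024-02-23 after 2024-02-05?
Yes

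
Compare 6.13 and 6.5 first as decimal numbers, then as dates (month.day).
As decimals: 6.13 < 6.5. As dates: 6/13 is later than 6/5 (day 13 > day 5).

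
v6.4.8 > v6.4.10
False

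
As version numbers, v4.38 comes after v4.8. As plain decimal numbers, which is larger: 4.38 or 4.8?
4.8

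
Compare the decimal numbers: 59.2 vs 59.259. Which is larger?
59.259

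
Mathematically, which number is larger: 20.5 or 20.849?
20.849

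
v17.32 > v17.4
True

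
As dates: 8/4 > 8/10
False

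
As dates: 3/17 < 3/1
False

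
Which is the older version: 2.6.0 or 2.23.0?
2.6.0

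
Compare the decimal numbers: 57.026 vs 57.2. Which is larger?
57.2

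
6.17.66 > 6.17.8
True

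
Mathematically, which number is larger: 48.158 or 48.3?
48.3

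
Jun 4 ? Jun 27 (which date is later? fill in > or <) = <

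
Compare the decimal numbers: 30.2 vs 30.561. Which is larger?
30.561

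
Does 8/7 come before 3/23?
No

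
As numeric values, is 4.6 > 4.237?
True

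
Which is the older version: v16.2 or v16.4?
v16.2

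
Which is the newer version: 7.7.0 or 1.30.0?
7.7.0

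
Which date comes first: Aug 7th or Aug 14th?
Aug 7th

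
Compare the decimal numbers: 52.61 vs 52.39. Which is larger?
52.61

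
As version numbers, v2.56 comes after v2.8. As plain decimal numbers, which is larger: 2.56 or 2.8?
2.8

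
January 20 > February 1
False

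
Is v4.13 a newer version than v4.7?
Yes. Version numbers are compared segment by segment as integers, not as decimals: minor version 13 > 7, so v4.13 > v4.7 (even though the decimal 4.13 < 4.7).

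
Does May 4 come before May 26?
Yes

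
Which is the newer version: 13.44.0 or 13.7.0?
13.44.0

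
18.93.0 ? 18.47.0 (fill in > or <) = >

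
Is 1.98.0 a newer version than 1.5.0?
Yes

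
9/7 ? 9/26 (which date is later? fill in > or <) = <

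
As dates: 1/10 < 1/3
False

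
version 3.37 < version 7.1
True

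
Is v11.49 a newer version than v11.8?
Yes. Version numbers are compared segment by segment as integers, not as decimals: minor version 49 > 8, so v11.49 > v11.8 (even though the decimal 11.49 < 11.8).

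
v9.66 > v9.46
True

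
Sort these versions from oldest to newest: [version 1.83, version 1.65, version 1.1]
[version 1.1, version 1.65, version 1.83]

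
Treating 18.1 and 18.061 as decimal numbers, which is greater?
18.1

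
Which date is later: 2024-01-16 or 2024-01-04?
2024-01-16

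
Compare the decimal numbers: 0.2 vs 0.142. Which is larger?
0.2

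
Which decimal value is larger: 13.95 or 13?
13.95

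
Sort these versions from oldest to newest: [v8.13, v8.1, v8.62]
[v8.1, v8.13, v8.62]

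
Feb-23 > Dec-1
False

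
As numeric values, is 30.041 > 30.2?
False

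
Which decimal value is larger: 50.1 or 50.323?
50.323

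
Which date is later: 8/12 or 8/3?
8/12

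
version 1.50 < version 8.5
True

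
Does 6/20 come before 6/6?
No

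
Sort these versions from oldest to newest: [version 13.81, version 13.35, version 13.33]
[version 13.33, version 13.35, version 13.81]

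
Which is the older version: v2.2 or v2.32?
v2.2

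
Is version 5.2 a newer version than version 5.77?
No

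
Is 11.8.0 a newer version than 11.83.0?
No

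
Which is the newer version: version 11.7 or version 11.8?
version 11.8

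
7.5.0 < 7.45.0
True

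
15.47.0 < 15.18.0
False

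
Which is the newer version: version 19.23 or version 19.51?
version 19.51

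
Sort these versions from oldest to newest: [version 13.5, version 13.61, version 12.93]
[version 12.93, version 13.5, version 13.61]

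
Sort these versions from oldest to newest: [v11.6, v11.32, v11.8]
[v11.6, v11.8, v11.32]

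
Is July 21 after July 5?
Yes. Day 21 comes after day 5 in July — this is a date comparison, not a decimal one (the decimal 7.21 would be smaller than 7.5).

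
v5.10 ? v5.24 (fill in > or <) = <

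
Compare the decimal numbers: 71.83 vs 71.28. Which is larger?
71.83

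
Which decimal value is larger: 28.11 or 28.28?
28.28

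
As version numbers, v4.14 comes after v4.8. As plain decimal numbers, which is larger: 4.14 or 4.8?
4.8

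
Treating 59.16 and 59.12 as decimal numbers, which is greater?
59.16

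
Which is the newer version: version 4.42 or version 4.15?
version 4.42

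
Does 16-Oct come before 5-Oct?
No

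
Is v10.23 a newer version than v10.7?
Yes. Version numbers are compared segment by segment as integers, not as decimals: minor version 23 > 7, so v10.23 > v10.7 (even though the decimal 10.23 < 10.7).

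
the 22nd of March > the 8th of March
True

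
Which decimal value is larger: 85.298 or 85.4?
85.4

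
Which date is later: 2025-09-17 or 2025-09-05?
2025-09-17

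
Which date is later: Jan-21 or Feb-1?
Feb-1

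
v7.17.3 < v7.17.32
True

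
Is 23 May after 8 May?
Yes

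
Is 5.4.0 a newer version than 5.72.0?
No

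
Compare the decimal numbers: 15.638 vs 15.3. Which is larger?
15.638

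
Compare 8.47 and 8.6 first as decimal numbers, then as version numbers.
As decimals: 8.47 < 8.6. As versions: v8.47 > v8.6 (minor version 47 > 6).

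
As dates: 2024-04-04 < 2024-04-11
True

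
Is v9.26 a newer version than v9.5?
Yes. Version numbers are compared segment by segment as integers, not as decimals: minor version 26 > 5, so v9.26 > v9.5 (even though the decimal 9.26 < 9.5).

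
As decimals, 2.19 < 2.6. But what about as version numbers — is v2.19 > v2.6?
True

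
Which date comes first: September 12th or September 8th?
September 8th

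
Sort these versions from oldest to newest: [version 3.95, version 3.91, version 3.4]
[version 3.4, version 3.91, version 3.95]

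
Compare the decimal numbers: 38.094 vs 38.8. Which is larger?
38.8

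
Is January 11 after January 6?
Yes. Day 11 comes after day 6 in January — this is a date comparison, not a decimal one (the decimal 1.11 would be smaller than 1.6).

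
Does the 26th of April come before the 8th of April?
No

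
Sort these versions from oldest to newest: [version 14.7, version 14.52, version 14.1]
[version 14.1, version 14.7, version 14.52]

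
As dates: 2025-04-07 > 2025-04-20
False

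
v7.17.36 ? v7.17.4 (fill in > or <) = >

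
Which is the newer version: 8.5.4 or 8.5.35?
8.5.35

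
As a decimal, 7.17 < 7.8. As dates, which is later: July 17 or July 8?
July 17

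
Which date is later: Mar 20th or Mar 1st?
Mar 20th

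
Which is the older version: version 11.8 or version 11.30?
version 11.8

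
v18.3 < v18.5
True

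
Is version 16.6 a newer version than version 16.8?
No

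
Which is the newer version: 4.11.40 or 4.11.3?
4.11.40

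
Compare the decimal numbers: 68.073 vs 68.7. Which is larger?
68.7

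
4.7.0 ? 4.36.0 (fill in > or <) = <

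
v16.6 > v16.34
False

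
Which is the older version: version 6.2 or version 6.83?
version 6.2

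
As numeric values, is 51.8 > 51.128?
True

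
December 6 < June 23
False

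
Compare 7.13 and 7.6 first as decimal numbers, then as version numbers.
As decimals: 7.13 < 7.6. As versions: v7.13 > v7.6 (minor version 13 > 6).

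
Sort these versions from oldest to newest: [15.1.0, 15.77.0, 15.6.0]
[15.1.0, 15.6.0, 15.77.0]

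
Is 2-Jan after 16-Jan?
No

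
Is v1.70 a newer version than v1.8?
Yes. Version numbers are compared segment by segment as integers, not as decimals: minor version 70 > 8, so v1.70 > v1.8 (even though the decimal 1.70 < 1.8).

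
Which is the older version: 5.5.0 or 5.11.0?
5.5.0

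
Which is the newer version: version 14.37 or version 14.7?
version 14.37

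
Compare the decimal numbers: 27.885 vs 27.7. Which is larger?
27.885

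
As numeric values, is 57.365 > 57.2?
True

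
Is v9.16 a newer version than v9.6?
Yes. Version numbers are compared segment by segment as integers, not as decimals: minor version 16 > 6, so v9.16 > v9.6 (even though the decimal 9.16 < 9.6).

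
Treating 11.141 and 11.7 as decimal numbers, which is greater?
11.7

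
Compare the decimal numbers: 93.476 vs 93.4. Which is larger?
93.476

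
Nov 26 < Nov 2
False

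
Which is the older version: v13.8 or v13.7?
v13.7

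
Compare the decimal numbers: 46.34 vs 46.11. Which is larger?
46.34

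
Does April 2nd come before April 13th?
Yes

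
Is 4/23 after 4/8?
Yes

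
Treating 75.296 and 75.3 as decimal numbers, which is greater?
75.3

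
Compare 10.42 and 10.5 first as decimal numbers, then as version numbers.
As decimals: 10.42 < 10.5. As versions: v10.42 > v10.5 (minor version 42 > 5).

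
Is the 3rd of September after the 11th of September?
No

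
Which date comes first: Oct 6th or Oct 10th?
Oct 6th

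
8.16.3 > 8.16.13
False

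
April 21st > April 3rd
True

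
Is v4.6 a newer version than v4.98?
No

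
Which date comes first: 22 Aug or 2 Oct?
22 Aug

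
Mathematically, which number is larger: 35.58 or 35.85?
35.85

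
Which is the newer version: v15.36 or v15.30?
v15.36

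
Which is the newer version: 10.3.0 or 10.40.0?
10.40.0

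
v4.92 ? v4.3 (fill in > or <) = >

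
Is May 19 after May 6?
Yes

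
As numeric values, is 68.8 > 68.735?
True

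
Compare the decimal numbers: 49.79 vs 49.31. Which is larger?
49.79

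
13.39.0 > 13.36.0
True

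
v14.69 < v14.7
False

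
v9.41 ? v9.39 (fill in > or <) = >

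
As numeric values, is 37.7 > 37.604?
True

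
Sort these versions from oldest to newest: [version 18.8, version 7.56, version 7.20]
[version 7.20, version 7.56, version 18.8]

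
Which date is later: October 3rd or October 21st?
October 21st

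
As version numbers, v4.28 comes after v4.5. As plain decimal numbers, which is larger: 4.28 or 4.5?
4.5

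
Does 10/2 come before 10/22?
Yes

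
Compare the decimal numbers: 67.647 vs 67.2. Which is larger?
67.647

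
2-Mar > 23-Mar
False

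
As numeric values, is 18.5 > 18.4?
True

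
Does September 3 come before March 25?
No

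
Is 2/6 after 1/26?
Yes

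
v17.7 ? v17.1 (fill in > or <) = >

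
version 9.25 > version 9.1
True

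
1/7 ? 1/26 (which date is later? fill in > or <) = <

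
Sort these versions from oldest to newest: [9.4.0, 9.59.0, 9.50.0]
[9.4.0, 9.50.0, 9.59.0]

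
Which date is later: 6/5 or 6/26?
6/26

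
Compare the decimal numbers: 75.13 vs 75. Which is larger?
75.13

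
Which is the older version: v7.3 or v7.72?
v7.3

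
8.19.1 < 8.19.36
True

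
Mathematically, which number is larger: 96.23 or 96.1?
96.23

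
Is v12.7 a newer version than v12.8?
No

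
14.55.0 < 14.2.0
False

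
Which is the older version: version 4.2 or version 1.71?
version 1.71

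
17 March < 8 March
False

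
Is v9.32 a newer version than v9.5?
Yes. Version numbers are compared segment by segment as integers, not as decimals: minor version 32 > 5, so v9.32 > v9.5 (even though the decimal 9.32 < 9.5).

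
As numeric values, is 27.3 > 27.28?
True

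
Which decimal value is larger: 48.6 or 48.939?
48.939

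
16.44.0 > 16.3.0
True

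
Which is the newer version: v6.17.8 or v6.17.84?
v6.17.84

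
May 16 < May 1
False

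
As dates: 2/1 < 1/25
False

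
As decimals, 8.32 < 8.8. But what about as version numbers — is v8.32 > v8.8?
True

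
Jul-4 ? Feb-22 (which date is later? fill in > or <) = >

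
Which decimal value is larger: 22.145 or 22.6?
22.6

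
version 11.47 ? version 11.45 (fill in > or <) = >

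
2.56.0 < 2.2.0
False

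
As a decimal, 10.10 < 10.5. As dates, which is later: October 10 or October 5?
October 10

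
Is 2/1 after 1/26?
Yes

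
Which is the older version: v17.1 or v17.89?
v17.1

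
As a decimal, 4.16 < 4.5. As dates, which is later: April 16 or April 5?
April 16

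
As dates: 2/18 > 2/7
True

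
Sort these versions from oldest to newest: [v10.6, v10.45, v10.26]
[v10.6, v10.26, v10.45]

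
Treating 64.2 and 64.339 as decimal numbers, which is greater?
64.339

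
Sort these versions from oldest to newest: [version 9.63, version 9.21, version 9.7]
[version 9.7, version 9.21, version 9.63]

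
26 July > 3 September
False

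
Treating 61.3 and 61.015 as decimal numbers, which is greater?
61.3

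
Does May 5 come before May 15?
Yes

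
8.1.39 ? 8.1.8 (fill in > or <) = >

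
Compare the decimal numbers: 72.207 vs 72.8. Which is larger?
72.8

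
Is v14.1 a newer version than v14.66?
No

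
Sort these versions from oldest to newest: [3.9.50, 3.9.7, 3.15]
[3.9.7, 3.9.50, 3.15]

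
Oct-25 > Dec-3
False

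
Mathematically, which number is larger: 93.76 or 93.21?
93.76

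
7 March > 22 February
True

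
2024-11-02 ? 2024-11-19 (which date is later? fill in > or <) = <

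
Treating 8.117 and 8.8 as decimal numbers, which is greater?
8.8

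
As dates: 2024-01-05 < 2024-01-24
True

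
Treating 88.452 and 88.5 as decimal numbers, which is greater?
88.5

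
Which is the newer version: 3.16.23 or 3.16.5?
3.16.23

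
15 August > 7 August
True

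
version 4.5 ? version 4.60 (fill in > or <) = <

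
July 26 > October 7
False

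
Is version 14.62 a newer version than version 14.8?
Yes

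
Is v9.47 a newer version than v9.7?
Yes. Version numbers are compared segment by segment as integers, not as decimals: minor version 47 > 7, so v9.47 > v9.7 (even though the decimal 9.47 < 9.7).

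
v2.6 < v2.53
True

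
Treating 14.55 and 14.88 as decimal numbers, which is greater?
14.88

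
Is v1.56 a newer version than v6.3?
No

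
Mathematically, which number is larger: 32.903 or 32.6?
32.903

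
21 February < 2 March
True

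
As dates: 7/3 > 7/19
False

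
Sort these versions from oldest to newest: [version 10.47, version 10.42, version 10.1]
[version 10.1, version 10.42, version 10.47]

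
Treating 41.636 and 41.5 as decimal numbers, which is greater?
41.636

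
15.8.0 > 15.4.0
True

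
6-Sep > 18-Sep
False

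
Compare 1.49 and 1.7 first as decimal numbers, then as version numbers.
As decimals: 1.49 < 1.7. As versions: v1.49 > v1.7 (minor version 49 > 7).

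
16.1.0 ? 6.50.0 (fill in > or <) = >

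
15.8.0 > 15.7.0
True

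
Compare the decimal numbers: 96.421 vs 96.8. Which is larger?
96.8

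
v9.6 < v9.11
True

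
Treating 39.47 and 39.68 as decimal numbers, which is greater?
39.68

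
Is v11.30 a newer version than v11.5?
Yes. Version numbers are compared segment by segment as integers, not as decimals: minor version 30 > 5, so v11.30 > v11.5 (even though the decimal 11.30 < 11.5).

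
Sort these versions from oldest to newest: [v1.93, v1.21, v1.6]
[v1.6, v1.21, v1.93]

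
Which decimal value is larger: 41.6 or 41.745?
41.745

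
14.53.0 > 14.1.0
True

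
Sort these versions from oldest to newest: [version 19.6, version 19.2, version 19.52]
[version 19.2, version 19.6, version 19.52]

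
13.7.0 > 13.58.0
False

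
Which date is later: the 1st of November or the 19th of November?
the 19th of November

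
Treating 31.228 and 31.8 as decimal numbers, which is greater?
31.8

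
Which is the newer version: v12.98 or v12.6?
v12.98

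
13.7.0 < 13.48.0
True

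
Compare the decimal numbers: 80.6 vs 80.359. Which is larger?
80.6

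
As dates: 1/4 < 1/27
True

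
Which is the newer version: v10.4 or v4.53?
v10.4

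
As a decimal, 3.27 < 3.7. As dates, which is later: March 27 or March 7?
March 27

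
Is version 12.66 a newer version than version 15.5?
No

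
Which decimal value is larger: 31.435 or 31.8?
31.8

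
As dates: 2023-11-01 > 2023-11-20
False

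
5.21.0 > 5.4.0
True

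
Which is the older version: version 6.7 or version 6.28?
version 6.7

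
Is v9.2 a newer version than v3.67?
Yes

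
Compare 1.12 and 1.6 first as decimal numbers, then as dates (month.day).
As decimals: 1.12 < 1.6. As dates: 1/12 is later than 1/6 (day 12 > day 6).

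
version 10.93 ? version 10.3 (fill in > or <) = >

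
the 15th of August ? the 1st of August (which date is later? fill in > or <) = >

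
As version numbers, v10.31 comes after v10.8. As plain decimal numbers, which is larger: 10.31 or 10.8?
10.8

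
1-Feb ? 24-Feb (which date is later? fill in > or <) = <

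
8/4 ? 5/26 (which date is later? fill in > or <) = >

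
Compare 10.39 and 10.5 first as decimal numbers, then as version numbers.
As decimals: 10.39 < 10.5. As versions: v10.39 > v10.5 (minor version 39 > 5).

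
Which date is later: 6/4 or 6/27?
6/27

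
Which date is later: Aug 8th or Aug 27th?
Aug 27th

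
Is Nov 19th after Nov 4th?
Yes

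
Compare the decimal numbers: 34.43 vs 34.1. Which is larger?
34.43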